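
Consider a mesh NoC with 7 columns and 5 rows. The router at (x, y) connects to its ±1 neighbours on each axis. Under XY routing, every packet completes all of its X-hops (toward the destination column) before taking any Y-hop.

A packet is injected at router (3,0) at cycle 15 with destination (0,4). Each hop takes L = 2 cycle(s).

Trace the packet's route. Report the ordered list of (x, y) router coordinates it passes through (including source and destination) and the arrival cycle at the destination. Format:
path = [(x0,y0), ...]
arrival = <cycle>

path = [(3,0), (2,0), (1,0), (0,0), (0,1), (0,2), (0,3), (0,4)]
arrival = 29

hop 0: (3,0) @ cyc 15
hop 1: (2,0) @ cyc 17  [W]
hop 2: (1,0) @ cyc 19  [W]
hop 3: (0,0) @ cyc 21  [W]
hop 4: (0,1) @ cyc 23  [N]
hop 5: (0,2) @ cyc 25  [N]
hop 6: (0,3) @ cyc 27  [N]
hop 7: (0,4) @ cyc 29  [N]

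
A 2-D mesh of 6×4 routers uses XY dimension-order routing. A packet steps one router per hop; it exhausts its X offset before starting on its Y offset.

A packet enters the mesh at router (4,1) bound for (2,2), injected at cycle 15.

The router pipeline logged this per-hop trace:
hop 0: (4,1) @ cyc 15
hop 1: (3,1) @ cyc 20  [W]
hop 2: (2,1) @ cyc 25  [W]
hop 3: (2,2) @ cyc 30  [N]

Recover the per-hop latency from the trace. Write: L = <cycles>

From hop 0 (15) to hop 1 (20): +5 cycles.
One hop costs L cycles, so L = 5.

L = 5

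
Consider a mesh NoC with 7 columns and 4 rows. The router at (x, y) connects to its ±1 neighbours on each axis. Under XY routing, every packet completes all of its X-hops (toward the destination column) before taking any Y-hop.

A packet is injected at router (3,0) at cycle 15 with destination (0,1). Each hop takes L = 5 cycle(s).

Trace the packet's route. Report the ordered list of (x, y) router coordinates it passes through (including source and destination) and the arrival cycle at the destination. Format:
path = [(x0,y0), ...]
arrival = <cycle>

hop 0: (3,0) @ cyc 15
hop 1: (2,0) @ cyc 20  [W]
hop 2: (1,0) @ cyc 25  [W]
hop 3: (0,0) @ cyc 30  [W]
hop 4: (0,1) @ cyc 35  [N]

path = [(3,0), (2,0), (1,0), (0,0), (0,1)]
arrival = 35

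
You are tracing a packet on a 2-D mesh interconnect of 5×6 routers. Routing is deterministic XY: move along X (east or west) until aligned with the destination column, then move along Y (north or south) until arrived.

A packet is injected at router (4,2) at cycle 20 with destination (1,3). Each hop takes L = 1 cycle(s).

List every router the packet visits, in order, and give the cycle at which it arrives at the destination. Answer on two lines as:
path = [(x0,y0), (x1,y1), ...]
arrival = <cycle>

[0] x=4 y=2 t=20
[1] x=3 y=2 t=21 →W
[2] x=2 y=2 t=22 →W
[3] x=1 y=2 t=23 →W
[4] x=1 y=3 t=24 →N

path = [(4,2), (3,2), (2,2), (1,2), (1,3)]
arrival = 24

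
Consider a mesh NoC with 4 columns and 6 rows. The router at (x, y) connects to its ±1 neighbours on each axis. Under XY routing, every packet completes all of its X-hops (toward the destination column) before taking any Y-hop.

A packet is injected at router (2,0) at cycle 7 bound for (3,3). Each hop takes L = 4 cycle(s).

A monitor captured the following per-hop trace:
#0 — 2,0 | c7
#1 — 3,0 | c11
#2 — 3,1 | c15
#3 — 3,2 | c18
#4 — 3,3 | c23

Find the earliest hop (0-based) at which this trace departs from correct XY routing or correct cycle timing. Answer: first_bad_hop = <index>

hop 1: step (+1,+0), +4 cyc — ok
hop 2: step (+0,+1), +4 cyc — ok
hop 3: step (+0,+1), +3 cyc — BAD: Δcyc=3≠L

first_bad_hop = 3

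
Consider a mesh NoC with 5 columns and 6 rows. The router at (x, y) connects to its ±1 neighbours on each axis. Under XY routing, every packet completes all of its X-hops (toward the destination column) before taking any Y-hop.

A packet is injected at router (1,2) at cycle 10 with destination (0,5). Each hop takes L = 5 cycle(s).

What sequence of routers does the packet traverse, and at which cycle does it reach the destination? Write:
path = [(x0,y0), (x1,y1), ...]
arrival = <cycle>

src (1,2)  cyc=10
W→(0,2)  cyc=15
N→(0,3)  cyc=20
N→(0,4)  cyc=25
N→(0,5)  cyc=30

path = [(1,2), (0,2), (0,3), (0,4), (0,5)]
arrival = 30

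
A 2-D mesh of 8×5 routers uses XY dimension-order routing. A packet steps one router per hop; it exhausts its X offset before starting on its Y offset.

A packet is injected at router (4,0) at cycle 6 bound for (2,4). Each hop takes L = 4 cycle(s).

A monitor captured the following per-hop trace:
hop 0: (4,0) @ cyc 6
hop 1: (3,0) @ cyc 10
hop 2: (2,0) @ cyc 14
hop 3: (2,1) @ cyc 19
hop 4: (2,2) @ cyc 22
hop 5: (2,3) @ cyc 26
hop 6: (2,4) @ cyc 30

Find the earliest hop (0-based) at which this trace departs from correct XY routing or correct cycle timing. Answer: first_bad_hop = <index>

hop 1: step (-1,+0), +4 cyc — ok
hop 2: step (-1,+0), +4 cyc — ok
hop 3: step (+0,+1), +5 cyc — BAD: Δcyc=5≠L

first_bad_hop = 3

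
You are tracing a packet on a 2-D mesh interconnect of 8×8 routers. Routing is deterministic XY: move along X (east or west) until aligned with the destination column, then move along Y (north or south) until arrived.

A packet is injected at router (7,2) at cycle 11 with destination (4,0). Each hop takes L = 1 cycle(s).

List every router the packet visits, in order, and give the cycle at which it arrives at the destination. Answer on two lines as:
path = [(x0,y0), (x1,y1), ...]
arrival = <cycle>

path = [(7,2), (6,2), (5,2), (4,2), (4,1), (4,0)]
arrival = 16

src (7,2)  cyc=11
W→(6,2)  cyc=12
W→(5,2)  cyc=13
W→(4,2)  cyc=14
S→(4,1)  cyc=15
S→(4,0)  cyc=16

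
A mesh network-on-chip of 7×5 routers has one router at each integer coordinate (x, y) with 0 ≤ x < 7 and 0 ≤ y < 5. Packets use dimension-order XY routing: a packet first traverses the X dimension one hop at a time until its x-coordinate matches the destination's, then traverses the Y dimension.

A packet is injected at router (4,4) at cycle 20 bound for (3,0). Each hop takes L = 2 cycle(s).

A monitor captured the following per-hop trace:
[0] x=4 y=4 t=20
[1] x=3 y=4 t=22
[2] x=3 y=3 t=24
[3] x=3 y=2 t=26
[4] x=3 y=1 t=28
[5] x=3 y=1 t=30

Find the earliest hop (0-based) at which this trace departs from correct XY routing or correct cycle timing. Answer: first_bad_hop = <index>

check 1→ d=(-1,0) cyc+2: ok
check 2→ d=(0,-1) cyc+2: ok
check 3→ d=(0,-1) cyc+2: ok
check 4→ d=(0,-1) cyc+2: ok
check 5→ d=(0,0) cyc+2: BAD: non-unit step

first_bad_hop = 5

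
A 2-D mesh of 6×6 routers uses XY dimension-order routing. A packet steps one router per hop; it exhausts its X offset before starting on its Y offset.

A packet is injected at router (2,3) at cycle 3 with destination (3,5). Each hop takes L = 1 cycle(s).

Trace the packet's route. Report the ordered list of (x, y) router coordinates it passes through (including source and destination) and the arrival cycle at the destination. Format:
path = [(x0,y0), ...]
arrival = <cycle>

path = [(2,3), (3,3), (3,4), (3,5)]
arrival = 6

  0. router=(2,3) cycle=3 (inject)
  1. router=(3,3) cycle=4 dir=E
  2. router=(3,4) cycle=5 dir=N
  3. router=(3,5) cycle=6 dir=N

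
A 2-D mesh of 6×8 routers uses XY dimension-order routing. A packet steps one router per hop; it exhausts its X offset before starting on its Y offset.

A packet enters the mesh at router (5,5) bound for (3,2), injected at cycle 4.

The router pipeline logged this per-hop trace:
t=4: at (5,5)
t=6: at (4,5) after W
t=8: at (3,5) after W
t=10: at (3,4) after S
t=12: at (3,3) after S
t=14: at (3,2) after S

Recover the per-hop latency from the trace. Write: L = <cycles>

cyc[1] − cyc[0] = 6 − 4 = 2.
One hop costs L cycles, so L = 2.

L = 2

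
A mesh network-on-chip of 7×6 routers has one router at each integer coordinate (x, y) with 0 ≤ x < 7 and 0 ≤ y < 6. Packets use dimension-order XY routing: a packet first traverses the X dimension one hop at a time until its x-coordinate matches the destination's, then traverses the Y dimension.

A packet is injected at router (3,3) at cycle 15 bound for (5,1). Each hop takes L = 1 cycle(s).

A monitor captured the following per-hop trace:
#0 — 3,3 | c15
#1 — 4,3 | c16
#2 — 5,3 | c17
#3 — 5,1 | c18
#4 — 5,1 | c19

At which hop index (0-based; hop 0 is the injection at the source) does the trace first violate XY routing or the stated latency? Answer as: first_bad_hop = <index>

check 1→ d=(1,0) cyc+1: ok
check 2→ d=(1,0) cyc+1: ok
check 3→ d=(0,-2) cyc+1: BAD: non-unit step

first_bad_hop = 3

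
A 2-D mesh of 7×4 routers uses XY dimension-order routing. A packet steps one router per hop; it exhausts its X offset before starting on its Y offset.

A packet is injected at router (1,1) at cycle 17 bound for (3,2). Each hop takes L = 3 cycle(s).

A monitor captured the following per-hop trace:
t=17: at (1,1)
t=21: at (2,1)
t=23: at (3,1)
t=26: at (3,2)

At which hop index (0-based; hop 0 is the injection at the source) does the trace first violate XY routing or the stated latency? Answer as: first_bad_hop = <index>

  1: Δx=+1 Δy=+0 Δt=4 [BAD: Δcyc=4≠L]

first_bad_hop = 1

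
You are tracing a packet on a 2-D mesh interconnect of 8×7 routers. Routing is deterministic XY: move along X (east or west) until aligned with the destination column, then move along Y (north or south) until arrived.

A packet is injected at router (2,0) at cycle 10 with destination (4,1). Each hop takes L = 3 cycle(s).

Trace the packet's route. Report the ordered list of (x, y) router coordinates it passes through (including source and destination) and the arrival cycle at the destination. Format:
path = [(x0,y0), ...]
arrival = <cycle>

t=10: at (2,0)
t=13: at (3,0) after E
t=16: at (4,0) after E
t=19: at (4,1) after N

path = [(2,0), (3,0), (4,0), (4,1)]
arrival = 19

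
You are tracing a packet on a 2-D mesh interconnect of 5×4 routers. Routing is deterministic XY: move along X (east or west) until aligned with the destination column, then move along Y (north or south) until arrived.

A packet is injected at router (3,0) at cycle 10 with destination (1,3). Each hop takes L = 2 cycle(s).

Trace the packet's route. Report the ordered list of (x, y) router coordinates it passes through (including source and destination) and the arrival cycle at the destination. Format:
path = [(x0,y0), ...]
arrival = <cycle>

[0] x=3 y=0 t=10
[1] x=2 y=0 t=12 →W
[2] x=1 y=0 t=14 →W
[3] x=1 y=1 t=16 →N
[4] x=1 y=2 t=18 →N
[5] x=1 y=3 t=20 →N

path = [(3,0), (2,0), (1,0), (1,1), (1,2), (1,3)]
arrival = 20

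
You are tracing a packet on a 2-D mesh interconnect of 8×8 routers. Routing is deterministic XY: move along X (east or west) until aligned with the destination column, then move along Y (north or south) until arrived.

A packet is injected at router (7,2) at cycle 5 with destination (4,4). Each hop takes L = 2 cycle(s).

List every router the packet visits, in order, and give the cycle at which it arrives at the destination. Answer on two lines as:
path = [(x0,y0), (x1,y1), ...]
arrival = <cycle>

  0. router=(7,2) cycle=5 (inject)
  1. router=(6,2) cycle=7 dir=W
  2. router=(5,2) cycle=9 dir=W
  3. router=(4,2) cycle=11 dir=W
  4. router=(4,3) cycle=13 dir=N
  5. router=(4,4) cycle=15 dir=N

path = [(7,2), (6,2), (5,2), (4,2), (4,3), (4,4)]
arrival = 15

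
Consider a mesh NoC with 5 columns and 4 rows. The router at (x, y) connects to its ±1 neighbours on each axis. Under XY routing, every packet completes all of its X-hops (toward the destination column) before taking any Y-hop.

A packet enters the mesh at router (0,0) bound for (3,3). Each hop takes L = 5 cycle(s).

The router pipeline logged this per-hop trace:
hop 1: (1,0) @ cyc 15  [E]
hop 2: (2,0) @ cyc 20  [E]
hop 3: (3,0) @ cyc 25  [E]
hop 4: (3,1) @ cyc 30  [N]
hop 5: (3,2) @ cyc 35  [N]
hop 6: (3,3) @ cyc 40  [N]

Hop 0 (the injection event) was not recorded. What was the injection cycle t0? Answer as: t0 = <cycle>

t0 = 10

At hop 1 the cycle is 15; in general cyc_k = t0 + kL.
Therefore t0 = 15 − L = 10.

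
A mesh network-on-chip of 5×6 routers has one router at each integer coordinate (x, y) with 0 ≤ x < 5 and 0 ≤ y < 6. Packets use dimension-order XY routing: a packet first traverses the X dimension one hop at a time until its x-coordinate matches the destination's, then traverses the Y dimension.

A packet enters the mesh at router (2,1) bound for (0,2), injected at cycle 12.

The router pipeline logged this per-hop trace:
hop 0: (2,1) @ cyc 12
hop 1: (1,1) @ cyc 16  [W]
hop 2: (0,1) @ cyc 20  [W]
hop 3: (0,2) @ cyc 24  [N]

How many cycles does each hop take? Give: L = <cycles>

L = 4

Between hops 0 and 1 the cycle counter advances 16 − 12 = 4.
One hop costs L cycles, so L = 4.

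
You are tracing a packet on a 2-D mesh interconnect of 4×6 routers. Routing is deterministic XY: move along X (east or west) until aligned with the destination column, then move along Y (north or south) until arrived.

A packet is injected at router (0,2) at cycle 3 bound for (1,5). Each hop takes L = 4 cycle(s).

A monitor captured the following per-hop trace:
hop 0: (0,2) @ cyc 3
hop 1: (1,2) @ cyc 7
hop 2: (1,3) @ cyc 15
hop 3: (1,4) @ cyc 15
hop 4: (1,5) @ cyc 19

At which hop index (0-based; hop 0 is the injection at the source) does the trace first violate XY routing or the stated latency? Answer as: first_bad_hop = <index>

  1: Δx=+1 Δy=+0 Δt=4 [ok]
  2: Δx=+0 Δy=+1 Δt=8 [BAD: Δcyc=8≠L]

first_bad_hop = 2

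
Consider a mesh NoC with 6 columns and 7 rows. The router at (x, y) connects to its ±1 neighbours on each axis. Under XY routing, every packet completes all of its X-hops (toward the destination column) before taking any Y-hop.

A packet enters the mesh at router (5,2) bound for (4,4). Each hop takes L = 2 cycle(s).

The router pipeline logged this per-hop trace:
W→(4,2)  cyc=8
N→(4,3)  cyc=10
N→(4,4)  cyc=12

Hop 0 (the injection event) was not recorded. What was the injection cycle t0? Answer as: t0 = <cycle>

t0 = 6

cyc[1] = 8 and cyc[k] = t0 + k·L for every k.
Therefore t0 = 8 − L = 6.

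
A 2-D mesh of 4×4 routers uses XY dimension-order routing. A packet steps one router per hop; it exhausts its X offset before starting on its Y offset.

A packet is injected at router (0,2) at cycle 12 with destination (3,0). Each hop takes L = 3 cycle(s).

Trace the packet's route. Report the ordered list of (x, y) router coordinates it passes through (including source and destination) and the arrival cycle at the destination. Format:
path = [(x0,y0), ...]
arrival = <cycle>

  0. router=(0,2) cycle=12 (inject)
  1. router=(1,2) cycle=15 dir=E
  2. router=(2,2) cycle=18 dir=E
  3. router=(3,2) cycle=21 dir=E
  4. router=(3,1) cycle=24 dir=S
  5. router=(3,0) cycle=27 dir=S

path = [(0,2), (1,2), (2,2), (3,2), (3,1), (3,0)]
arrival = 27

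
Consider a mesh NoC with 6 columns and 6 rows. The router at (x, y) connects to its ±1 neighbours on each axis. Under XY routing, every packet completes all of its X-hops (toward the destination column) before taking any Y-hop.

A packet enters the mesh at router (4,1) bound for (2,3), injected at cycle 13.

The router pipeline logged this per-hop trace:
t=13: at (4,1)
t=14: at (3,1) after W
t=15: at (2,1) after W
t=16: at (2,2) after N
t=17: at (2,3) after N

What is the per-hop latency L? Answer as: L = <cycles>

L = 1

Δcyc across hop 0→1: 14 − 13 = 1.
One hop costs L cycles, so L = 1.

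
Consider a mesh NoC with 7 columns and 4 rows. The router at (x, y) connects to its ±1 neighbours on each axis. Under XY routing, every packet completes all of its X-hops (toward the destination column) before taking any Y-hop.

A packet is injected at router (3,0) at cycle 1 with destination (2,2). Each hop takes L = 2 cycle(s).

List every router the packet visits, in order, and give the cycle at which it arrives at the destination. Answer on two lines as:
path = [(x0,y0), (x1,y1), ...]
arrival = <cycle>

hop 0: (3,0) @ cyc 1
hop 1: (2,0) @ cyc 3  [W]
hop 2: (2,1) @ cyc 5  [N]
hop 3: (2,2) @ cyc 7  [N]

path = [(3,0), (2,0), (2,1), (2,2)]
arrival = 7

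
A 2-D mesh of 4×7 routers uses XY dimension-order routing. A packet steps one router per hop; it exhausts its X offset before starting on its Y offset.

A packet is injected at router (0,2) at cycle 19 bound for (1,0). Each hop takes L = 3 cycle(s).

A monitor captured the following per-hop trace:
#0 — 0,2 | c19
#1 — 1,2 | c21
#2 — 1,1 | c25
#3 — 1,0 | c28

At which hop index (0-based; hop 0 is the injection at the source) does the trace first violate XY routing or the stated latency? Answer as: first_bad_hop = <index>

first_bad_hop = 1

[1] (+1,+0) / 2c ⇒ BAD: Δcyc=2≠L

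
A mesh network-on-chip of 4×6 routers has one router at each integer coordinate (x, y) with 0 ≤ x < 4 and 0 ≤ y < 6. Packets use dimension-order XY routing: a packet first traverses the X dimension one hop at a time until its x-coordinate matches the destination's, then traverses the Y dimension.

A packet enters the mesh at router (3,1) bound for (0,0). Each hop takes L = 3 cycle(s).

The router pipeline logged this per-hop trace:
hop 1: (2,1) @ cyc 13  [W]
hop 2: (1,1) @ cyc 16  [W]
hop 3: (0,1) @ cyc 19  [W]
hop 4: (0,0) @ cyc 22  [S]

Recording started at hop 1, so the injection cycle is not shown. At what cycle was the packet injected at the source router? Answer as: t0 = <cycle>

At hop 1 the cycle is 13; in general cyc_k = t0 + kL.
t0 = cyc[1] − L = 13 − 3 = 10.

t0 = 10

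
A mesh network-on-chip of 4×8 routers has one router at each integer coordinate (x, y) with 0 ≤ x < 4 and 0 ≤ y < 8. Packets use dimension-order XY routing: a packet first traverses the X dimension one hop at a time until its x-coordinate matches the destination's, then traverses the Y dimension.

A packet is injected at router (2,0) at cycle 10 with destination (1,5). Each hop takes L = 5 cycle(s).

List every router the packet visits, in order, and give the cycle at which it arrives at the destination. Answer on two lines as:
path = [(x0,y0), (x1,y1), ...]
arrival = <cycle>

  0. router=(2,0) cycle=10 (inject)
  1. router=(1,0) cycle=15 dir=W
  2. router=(1,1) cycle=20 dir=N
  3. router=(1,2) cycle=25 dir=N
  4. router=(1,3) cycle=30 dir=N
  5. router=(1,4) cycle=35 dir=N
  6. router=(1,5) cycle=40 dir=N

path = [(2,0), (1,0), (1,1), (1,2), (1,3), (1,4), (1,5)]
arrival = 40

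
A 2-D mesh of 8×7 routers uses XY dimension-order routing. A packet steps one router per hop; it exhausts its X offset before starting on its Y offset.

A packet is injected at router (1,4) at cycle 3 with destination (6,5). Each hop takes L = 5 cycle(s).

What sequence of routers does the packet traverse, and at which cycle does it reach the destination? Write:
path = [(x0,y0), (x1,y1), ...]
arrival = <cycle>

hop 0: (1,4) @ cyc 3
hop 1: (2,4) @ cyc 8  [E]
hop 2: (3,4) @ cyc 13  [E]
hop 3: (4,4) @ cyc 18  [E]
hop 4: (5,4) @ cyc 23  [E]
hop 5: (6,4) @ cyc 28  [E]
hop 6: (6,5) @ cyc 33  [N]

path = [(1,4), (2,4), (3,4), (4,4), (5,4), (6,4), (6,5)]
arrival = 33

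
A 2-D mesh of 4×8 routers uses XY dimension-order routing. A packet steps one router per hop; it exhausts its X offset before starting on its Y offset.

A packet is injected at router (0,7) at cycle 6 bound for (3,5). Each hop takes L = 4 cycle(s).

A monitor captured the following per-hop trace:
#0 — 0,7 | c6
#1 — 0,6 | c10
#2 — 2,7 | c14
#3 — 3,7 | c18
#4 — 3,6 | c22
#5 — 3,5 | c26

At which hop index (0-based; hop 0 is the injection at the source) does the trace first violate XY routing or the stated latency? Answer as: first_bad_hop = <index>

hop 1: step (+0,-1), +4 cyc — BAD: Y-move but x=0≠3

first_bad_hop = 1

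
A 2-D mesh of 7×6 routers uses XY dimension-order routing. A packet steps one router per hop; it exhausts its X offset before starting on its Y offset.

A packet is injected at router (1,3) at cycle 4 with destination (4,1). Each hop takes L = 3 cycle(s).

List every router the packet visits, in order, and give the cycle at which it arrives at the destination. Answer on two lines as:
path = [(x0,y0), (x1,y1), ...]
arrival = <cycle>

path = [(1,3), (2,3), (3,3), (4,3), (4,2), (4,1)]
arrival = 19

t=4: at (1,3)
t=7: at (2,3) after E
t=10: at (3,3) after E
t=13: at (4,3) after E
t=16: at (4,2) after S
t=19: at (4,1) after S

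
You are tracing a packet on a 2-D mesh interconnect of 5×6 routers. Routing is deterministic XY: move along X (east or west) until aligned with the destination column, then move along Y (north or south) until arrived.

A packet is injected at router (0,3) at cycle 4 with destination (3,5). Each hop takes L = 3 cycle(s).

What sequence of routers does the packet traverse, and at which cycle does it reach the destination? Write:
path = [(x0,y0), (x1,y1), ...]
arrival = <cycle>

path = [(0,3), (1,3), (2,3), (3,3), (3,4), (3,5)]
arrival = 19

t=4: at (0,3)
t=7: at (1,3) after E
t=10: at (2,3) after E
t=13: at (3,3) after E
t=16: at (3,4) after N
t=19: at (3,5) after N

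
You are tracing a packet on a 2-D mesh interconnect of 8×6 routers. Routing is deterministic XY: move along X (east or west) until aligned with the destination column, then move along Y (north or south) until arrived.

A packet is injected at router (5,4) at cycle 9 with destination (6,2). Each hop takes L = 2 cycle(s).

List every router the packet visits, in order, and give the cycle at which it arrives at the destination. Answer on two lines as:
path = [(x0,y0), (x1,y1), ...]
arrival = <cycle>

path = [(5,4), (6,4), (6,3), (6,2)]
arrival = 15

[0] x=5 y=4 t=9
[1] x=6 y=4 t=11 →E
[2] x=6 y=3 t=13 →S
[3] x=6 y=2 t=15 →S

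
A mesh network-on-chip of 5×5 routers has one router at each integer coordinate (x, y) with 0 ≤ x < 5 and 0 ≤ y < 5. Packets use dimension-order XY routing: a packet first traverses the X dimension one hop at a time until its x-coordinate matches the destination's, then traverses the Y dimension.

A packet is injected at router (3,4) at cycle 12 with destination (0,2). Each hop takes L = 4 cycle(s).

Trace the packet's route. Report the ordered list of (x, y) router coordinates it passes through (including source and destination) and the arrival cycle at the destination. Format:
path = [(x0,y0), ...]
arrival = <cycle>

[0] x=3 y=4 t=12
[1] x=2 y=4 t=16 →W
[2] x=1 y=4 t=20 →W
[3] x=0 y=4 t=24 →W
[4] x=0 y=3 t=28 →S
[5] x=0 y=2 t=32 →S

path = [(3,4), (2,4), (1,4), (0,4), (0,3), (0,2)]
arrival = 32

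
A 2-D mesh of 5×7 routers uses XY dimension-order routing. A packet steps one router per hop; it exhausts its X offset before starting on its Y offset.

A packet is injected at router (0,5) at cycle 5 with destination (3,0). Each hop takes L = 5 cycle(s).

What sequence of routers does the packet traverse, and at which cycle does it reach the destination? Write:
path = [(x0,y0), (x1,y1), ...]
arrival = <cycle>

path = [(0,5), (1,5), (2,5), (3,5), (3,4), (3,3), (3,2), (3,1), (3,0)]
arrival = 45

hop 0: (0,5) @ cyc 5
hop 1: (1,5) @ cyc 10  [E]
hop 2: (2,5) @ cyc 15  [E]
hop 3: (3,5) @ cyc 20  [E]
hop 4: (3,4) @ cyc 25  [S]
hop 5: (3,3) @ cyc 30  [S]
hop 6: (3,2) @ cyc 35  [S]
hop 7: (3,1) @ cyc 40  [S]
hop 8: (3,0) @ cyc 45  [S]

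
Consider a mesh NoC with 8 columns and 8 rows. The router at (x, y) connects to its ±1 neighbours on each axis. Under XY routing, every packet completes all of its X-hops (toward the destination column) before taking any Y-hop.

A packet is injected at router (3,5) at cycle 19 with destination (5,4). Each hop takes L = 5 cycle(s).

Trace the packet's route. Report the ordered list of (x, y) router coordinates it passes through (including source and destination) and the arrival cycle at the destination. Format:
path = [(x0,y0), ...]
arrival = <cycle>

src (3,5)  cyc=19
E→(4,5)  cyc=24
E→(5,5)  cyc=29
S→(5,4)  cyc=34

path = [(3,5), (4,5), (5,5), (5,4)]
arrival = 34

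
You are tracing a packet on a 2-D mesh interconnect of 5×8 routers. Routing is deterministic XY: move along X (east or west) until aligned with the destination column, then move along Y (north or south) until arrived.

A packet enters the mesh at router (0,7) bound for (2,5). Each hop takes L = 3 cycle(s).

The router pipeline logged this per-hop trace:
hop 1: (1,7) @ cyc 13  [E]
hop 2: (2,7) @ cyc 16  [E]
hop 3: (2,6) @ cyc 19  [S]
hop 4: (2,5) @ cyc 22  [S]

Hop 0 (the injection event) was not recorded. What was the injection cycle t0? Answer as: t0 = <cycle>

At hop 1 the cycle is 13; in general cyc_k = t0 + kL.
Therefore t0 = 13 − L = 10.

t0 = 10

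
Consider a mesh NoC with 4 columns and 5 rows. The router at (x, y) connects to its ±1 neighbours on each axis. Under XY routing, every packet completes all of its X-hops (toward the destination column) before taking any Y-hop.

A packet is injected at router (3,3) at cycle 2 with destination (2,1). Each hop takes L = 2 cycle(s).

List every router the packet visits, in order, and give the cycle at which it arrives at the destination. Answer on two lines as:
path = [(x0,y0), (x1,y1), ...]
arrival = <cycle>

path = [(3,3), (2,3), (2,2), (2,1)]
arrival = 8

t=2: at (3,3)
t=4: at (2,3) after W
t=6: at (2,2) after S
t=8: at (2,1) after S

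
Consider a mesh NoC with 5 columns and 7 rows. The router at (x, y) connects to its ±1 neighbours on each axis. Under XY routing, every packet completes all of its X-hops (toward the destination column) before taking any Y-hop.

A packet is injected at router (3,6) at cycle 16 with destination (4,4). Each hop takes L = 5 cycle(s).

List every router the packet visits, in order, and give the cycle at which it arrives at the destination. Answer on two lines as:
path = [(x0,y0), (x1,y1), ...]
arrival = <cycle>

hop 0: (3,6) @ cyc 16
hop 1: (4,6) @ cyc 21  [E]
hop 2: (4,5) @ cyc 26  [S]
hop 3: (4,4) @ cyc 31  [S]

path = [(3,6), (4,6), (4,5), (4,4)]
arrival = 31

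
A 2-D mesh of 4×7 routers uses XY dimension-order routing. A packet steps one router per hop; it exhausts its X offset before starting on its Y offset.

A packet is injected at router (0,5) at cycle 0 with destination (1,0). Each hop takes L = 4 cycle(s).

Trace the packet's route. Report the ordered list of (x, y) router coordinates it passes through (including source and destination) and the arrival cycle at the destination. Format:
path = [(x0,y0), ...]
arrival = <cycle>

path = [(0,5), (1,5), (1,4), (1,3), (1,2), (1,1), (1,0)]
arrival = 24

[0] x=0 y=5 t=0
[1] x=1 y=5 t=4 →E
[2] x=1 y=4 t=8 →S
[3] x=1 y=3 t=12 →S
[4] x=1 y=2 t=16 →S
[5] x=1 y=1 t=20 →S
[6] x=1 y=0 t=24 →S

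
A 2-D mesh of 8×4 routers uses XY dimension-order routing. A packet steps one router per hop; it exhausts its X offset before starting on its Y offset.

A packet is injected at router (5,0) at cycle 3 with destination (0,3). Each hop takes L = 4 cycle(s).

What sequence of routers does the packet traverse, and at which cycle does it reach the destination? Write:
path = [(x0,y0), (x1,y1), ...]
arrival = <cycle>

t=3: at (5,0)
t=7: at (4,0) after W
t=11: at (3,0) after W
t=15: at (2,0) after W
t=19: at (1,0) after W
t=23: at (0,0) after W
t=27: at (0,1) after N
t=31: at (0,2) after N
t=35: at (0,3) after N

path = [(5,0), (4,0), (3,0), (2,0), (1,0), (0,0), (0,1), (0,2), (0,3)]
arrival = 35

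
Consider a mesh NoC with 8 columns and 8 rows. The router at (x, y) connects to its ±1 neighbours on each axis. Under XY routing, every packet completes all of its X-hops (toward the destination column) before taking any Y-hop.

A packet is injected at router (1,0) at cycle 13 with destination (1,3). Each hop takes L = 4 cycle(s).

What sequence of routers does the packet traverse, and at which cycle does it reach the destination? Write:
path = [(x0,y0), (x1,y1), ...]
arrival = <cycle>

path = [(1,0), (1,1), (1,2), (1,3)]
arrival = 25

  0. router=(1,0) cycle=13 (inject)
  1. router=(1,1) cycle=17 dir=N
  2. router=(1,2) cycle=21 dir=N
  3. router=(1,3) cycle=25 dir=N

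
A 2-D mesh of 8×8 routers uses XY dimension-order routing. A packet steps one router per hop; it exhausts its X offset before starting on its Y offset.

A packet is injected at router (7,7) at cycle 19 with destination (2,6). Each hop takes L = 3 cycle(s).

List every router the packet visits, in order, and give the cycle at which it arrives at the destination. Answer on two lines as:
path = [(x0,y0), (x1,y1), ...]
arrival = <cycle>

t=19: at (7,7)
t=22: at (6,7) after W
t=25: at (5,7) after W
t=28: at (4,7) after W
t=31: at (3,7) after W
t=34: at (2,7) after W
t=37: at (2,6) after S

path = [(7,7), (6,7), (5,7), (4,7), (3,7), (2,7), (2,6)]
arrival = 37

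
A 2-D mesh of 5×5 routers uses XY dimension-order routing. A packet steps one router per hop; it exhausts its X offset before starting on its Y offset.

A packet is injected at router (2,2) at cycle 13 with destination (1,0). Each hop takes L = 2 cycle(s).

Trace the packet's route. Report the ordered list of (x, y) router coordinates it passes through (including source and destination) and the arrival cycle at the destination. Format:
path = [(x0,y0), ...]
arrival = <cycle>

src (2,2)  cyc=13
W→(1,2)  cyc=15
S→(1,1)  cyc=17
S→(1,0)  cyc=19

path = [(2,2), (1,2), (1,1), (1,0)]
arrival = 19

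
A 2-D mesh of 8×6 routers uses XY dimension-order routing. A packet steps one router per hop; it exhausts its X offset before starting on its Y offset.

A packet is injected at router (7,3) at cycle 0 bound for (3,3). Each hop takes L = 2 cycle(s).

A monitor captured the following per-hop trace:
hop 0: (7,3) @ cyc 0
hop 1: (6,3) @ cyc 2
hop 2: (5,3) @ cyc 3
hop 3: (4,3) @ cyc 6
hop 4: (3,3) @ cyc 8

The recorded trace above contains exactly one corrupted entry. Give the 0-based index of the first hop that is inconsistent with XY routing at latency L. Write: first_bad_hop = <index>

  1: Δx=-1 Δy=+0 Δt=2 [ok]
  2: Δx=-1 Δy=+0 Δt=1 [BAD: Δcyc=1≠L]

first_bad_hop = 2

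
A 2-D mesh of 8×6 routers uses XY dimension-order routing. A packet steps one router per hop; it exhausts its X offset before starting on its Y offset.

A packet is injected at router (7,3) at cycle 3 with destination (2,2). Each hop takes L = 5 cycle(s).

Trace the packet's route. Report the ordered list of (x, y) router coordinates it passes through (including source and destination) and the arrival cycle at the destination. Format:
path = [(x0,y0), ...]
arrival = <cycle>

src (7,3)  cyc=3
W→(6,3)  cyc=8
W→(5,3)  cyc=13
W→(4,3)  cyc=18
W→(3,3)  cyc=23
W→(2,3)  cyc=28
S→(2,2)  cyc=33

path = [(7,3), (6,3), (5,3), (4,3), (3,3), (2,3), (2,2)]
arrival = 33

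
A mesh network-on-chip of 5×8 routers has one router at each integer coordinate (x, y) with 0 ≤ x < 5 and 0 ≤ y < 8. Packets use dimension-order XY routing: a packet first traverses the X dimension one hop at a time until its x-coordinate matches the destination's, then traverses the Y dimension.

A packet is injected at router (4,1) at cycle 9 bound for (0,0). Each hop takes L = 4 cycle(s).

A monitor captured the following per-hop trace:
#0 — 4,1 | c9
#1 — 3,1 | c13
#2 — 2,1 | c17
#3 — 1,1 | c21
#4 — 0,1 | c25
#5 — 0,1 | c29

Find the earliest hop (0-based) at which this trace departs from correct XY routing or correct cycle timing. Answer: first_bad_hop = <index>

first_bad_hop = 5

  1: Δx=-1 Δy=+0 Δt=4 [ok]
  2: Δx=-1 Δy=+0 Δt=4 [ok]
  3: Δx=-1 Δy=+0 Δt=4 [ok]
  4: Δx=-1 Δy=+0 Δt=4 [ok]
  5: Δx=+0 Δy=+0 Δt=4 [BAD: non-unit step]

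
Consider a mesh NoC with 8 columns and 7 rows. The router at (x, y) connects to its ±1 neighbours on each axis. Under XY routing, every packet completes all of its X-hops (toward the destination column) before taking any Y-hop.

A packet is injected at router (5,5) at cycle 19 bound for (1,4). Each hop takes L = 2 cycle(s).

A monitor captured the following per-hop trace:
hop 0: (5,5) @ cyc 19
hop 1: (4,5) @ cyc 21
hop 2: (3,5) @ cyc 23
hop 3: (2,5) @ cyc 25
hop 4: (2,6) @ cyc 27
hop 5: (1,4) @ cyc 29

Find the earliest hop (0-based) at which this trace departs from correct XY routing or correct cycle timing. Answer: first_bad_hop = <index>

hop 1: step (-1,+0), +2 cyc — ok
hop 2: step (-1,+0), +2 cyc — ok
hop 3: step (-1,+0), +2 cyc — ok
hop 4: step (+0,+1), +2 cyc — BAD: Y-move but x=2≠1

first_bad_hop = 4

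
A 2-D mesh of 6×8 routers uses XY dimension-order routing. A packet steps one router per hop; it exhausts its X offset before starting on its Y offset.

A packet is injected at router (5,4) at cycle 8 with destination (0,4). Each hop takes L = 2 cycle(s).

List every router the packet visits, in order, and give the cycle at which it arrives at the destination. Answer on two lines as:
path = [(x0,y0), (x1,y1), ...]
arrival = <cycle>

#0 — 5,4 | c8
#1 — 4,4 | c10 | W
#2 — 3,4 | c12 | W
#3 — 2,4 | c14 | W
#4 — 1,4 | c16 | W
#5 — 0,4 | c18 | W

path = [(5,4), (4,4), (3,4), (2,4), (1,4), (0,4)]
arrival = 18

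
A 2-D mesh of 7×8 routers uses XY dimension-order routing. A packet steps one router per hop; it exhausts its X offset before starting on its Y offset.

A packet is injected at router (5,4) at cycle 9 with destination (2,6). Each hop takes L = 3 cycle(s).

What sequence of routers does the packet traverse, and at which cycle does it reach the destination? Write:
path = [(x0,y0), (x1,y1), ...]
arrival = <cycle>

path = [(5,4), (4,4), (3,4), (2,4), (2,5), (2,6)]
arrival = 24

[0] x=5 y=4 t=9
[1] x=4 y=4 t=12 →W
[2] x=3 y=4 t=15 →W
[3] x=2 y=4 t=18 →W
[4] x=2 y=5 t=21 →N
[5] x=2 y=6 t=24 →N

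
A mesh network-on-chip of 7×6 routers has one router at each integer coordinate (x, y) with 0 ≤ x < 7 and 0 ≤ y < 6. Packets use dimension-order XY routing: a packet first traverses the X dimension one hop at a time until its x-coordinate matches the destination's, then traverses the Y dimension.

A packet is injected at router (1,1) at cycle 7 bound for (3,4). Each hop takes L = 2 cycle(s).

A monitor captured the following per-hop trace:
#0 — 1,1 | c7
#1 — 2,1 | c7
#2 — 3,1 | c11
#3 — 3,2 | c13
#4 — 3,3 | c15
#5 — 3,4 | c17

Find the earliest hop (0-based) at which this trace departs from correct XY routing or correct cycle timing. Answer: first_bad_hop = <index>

[1] (+1,+0) / 0c ⇒ BAD: Δcyc=0≠L

first_bad_hop = 1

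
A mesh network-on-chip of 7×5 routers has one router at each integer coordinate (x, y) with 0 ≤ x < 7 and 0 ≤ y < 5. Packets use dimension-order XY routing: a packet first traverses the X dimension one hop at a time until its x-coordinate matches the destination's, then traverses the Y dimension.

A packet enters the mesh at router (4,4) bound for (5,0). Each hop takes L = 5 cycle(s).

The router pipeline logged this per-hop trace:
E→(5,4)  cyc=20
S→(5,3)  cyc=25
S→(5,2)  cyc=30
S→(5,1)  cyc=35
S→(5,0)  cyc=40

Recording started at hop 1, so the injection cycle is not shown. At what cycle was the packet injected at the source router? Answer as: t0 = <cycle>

t0 = 15

The first recorded entry is hop 1 at cycle 20.
Therefore t0 = 20 − L = 15.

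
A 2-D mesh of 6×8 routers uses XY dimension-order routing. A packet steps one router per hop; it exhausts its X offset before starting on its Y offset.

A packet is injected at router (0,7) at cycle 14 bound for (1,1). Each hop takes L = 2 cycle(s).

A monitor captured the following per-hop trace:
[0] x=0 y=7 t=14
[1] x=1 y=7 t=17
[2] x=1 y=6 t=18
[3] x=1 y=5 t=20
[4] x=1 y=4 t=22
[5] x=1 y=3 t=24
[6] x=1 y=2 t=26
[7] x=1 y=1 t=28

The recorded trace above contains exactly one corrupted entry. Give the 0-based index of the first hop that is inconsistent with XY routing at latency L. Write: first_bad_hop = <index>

  1: Δx=+1 Δy=+0 Δt=3 [BAD: Δcyc=3≠L]

first_bad_hop = 1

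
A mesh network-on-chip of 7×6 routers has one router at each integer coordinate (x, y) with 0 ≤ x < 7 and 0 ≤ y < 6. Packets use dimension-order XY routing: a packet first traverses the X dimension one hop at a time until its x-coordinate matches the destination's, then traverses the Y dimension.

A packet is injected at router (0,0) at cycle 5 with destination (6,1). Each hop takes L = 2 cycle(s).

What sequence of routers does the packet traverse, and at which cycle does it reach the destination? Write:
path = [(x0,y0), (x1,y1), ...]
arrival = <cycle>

path = [(0,0), (1,0), (2,0), (3,0), (4,0), (5,0), (6,0), (6,1)]
arrival = 19

[0] x=0 y=0 t=5
[1] x=1 y=0 t=7 →E
[2] x=2 y=0 t=9 →E
[3] x=3 y=0 t=11 →E
[4] x=4 y=0 t=13 →E
[5] x=5 y=0 t=15 →E
[6] x=6 y=0 t=17 →E
[7] x=6 y=1 t=19 →N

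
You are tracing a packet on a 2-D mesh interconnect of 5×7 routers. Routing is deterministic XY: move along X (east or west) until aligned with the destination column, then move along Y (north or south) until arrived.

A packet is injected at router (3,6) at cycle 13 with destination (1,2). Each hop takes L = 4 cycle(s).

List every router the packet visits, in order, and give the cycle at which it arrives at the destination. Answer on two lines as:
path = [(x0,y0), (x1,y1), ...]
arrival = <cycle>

path = [(3,6), (2,6), (1,6), (1,5), (1,4), (1,3), (1,2)]
arrival = 37

  0. router=(3,6) cycle=13 (inject)
  1. router=(2,6) cycle=17 dir=W
  2. router=(1,6) cycle=21 dir=W
  3. router=(1,5) cycle=25 dir=S
  4. router=(1,4) cycle=29 dir=S
  5. router=(1,3) cycle=33 dir=S
  6. router=(1,2) cycle=37 dir=S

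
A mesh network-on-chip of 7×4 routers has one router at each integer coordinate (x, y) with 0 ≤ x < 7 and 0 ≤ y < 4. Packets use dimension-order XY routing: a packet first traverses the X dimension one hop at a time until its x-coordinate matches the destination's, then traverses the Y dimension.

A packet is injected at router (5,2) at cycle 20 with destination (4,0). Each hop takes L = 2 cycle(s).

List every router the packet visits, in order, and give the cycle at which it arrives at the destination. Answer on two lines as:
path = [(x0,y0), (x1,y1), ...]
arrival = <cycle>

path = [(5,2), (4,2), (4,1), (4,0)]
arrival = 26

t=20: at (5,2)
t=22: at (4,2) after W
t=24: at (4,1) after S
t=26: at (4,0) after S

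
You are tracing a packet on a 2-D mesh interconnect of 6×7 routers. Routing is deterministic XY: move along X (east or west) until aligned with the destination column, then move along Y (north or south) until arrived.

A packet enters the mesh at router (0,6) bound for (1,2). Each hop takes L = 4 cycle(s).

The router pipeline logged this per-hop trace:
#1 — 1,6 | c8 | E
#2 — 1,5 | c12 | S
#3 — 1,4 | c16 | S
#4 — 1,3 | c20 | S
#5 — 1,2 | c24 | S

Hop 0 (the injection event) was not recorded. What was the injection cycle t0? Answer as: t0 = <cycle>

t0 = 4

At hop 1 the cycle is 8; in general cyc_k = t0 + kL.
t0 = cyc[1] − L = 8 − 4 = 4.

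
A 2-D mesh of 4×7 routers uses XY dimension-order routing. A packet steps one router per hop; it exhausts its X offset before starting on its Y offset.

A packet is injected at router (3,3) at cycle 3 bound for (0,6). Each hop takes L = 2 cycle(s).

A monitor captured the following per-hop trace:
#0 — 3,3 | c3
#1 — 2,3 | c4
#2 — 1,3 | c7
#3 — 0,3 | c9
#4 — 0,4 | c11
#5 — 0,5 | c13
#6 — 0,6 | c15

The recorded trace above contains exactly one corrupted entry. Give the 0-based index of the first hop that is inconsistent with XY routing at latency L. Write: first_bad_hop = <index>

hop 1: step (-1,+0), +1 cyc — BAD: Δcyc=1≠L

first_bad_hop = 1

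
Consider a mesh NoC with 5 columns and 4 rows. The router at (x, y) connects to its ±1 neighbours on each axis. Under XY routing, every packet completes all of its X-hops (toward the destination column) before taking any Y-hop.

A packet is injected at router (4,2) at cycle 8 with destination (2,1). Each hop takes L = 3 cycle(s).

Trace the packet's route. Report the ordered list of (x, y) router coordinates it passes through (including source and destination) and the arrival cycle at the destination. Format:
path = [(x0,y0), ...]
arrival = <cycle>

path = [(4,2), (3,2), (2,2), (2,1)]
arrival = 17

  0. router=(4,2) cycle=8 (inject)
  1. router=(3,2) cycle=11 dir=W
  2. router=(2,2) cycle=14 dir=W
  3. router=(2,1) cycle=17 dir=S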